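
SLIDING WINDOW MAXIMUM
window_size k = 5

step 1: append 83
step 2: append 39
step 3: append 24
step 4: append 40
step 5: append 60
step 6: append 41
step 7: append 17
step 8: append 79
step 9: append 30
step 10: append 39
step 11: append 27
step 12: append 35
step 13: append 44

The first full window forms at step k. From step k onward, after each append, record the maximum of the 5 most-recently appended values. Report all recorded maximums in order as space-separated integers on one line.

Answer: 83 60 60 79 79 79 79 79 44

Derivation:
step 1: append 83 -> window=[83] (not full yet)
step 2: append 39 -> window=[83, 39] (not full yet)
step 3: append 24 -> window=[83, 39, 24] (not full yet)
step 4: append 40 -> window=[83, 39, 24, 40] (not full yet)
step 5: append 60 -> window=[83, 39, 24, 40, 60] -> max=83
step 6: append 41 -> window=[39, 24, 40, 60, 41] -> max=60
step 7: append 17 -> window=[24, 40, 60, 41, 17] -> max=60
step 8: append 79 -> window=[40, 60, 41, 17, 79] -> max=79
step 9: append 30 -> window=[60, 41, 17, 79, 30] -> max=79
step 10: append 39 -> window=[41, 17, 79, 30, 39] -> max=79
step 11: append 27 -> window=[17, 79, 30, 39, 27] -> max=79
step 12: append 35 -> window=[79, 30, 39, 27, 35] -> max=79
step 13: append 44 -> window=[30, 39, 27, 35, 44] -> max=44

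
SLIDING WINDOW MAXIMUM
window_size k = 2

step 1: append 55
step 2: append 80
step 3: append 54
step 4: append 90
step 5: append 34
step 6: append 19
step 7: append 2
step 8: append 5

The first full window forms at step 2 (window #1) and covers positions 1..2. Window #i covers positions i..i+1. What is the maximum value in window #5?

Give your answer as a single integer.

step 1: append 55 -> window=[55] (not full yet)
step 2: append 80 -> window=[55, 80] -> max=80
step 3: append 54 -> window=[80, 54] -> max=80
step 4: append 90 -> window=[54, 90] -> max=90
step 5: append 34 -> window=[90, 34] -> max=90
step 6: append 19 -> window=[34, 19] -> max=34
Window #5 max = 34

Answer: 34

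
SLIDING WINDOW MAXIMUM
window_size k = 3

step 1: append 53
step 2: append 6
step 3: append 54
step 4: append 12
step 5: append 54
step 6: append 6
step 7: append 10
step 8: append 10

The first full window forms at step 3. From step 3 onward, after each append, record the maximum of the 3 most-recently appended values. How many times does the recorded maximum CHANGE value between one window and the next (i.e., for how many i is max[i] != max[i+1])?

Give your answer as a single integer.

step 1: append 53 -> window=[53] (not full yet)
step 2: append 6 -> window=[53, 6] (not full yet)
step 3: append 54 -> window=[53, 6, 54] -> max=54
step 4: append 12 -> window=[6, 54, 12] -> max=54
step 5: append 54 -> window=[54, 12, 54] -> max=54
step 6: append 6 -> window=[12, 54, 6] -> max=54
step 7: append 10 -> window=[54, 6, 10] -> max=54
step 8: append 10 -> window=[6, 10, 10] -> max=10
Recorded maximums: 54 54 54 54 54 10
Changes between consecutive maximums: 1

Answer: 1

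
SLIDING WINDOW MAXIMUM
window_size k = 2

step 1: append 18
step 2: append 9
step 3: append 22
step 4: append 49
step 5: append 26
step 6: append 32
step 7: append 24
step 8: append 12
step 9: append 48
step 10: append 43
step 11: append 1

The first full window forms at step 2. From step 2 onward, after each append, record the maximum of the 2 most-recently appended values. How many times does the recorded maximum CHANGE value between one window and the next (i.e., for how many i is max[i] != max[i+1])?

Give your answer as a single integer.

Answer: 6

Derivation:
step 1: append 18 -> window=[18] (not full yet)
step 2: append 9 -> window=[18, 9] -> max=18
step 3: append 22 -> window=[9, 22] -> max=22
step 4: append 49 -> window=[22, 49] -> max=49
step 5: append 26 -> window=[49, 26] -> max=49
step 6: append 32 -> window=[26, 32] -> max=32
step 7: append 24 -> window=[32, 24] -> max=32
step 8: append 12 -> window=[24, 12] -> max=24
step 9: append 48 -> window=[12, 48] -> max=48
step 10: append 43 -> window=[48, 43] -> max=48
step 11: append 1 -> window=[43, 1] -> max=43
Recorded maximums: 18 22 49 49 32 32 24 48 48 43
Changes between consecutive maximums: 6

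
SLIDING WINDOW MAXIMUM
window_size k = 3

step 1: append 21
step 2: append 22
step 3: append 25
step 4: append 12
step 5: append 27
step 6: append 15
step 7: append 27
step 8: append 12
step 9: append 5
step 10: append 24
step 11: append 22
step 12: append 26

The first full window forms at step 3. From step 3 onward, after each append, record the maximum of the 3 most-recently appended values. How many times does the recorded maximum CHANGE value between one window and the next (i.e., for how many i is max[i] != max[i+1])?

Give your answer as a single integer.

step 1: append 21 -> window=[21] (not full yet)
step 2: append 22 -> window=[21, 22] (not full yet)
step 3: append 25 -> window=[21, 22, 25] -> max=25
step 4: append 12 -> window=[22, 25, 12] -> max=25
step 5: append 27 -> window=[25, 12, 27] -> max=27
step 6: append 15 -> window=[12, 27, 15] -> max=27
step 7: append 27 -> window=[27, 15, 27] -> max=27
step 8: append 12 -> window=[15, 27, 12] -> max=27
step 9: append 5 -> window=[27, 12, 5] -> max=27
step 10: append 24 -> window=[12, 5, 24] -> max=24
step 11: append 22 -> window=[5, 24, 22] -> max=24
step 12: append 26 -> window=[24, 22, 26] -> max=26
Recorded maximums: 25 25 27 27 27 27 27 24 24 26
Changes between consecutive maximums: 3

Answer: 3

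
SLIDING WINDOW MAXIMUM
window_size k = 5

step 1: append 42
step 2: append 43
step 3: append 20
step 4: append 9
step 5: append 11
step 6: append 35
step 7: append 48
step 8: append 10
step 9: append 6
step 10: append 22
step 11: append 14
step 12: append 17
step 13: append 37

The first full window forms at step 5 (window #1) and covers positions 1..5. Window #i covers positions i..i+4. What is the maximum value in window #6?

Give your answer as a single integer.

step 1: append 42 -> window=[42] (not full yet)
step 2: append 43 -> window=[42, 43] (not full yet)
step 3: append 20 -> window=[42, 43, 20] (not full yet)
step 4: append 9 -> window=[42, 43, 20, 9] (not full yet)
step 5: append 11 -> window=[42, 43, 20, 9, 11] -> max=43
step 6: append 35 -> window=[43, 20, 9, 11, 35] -> max=43
step 7: append 48 -> window=[20, 9, 11, 35, 48] -> max=48
step 8: append 10 -> window=[9, 11, 35, 48, 10] -> max=48
step 9: append 6 -> window=[11, 35, 48, 10, 6] -> max=48
step 10: append 22 -> window=[35, 48, 10, 6, 22] -> max=48
Window #6 max = 48

Answer: 48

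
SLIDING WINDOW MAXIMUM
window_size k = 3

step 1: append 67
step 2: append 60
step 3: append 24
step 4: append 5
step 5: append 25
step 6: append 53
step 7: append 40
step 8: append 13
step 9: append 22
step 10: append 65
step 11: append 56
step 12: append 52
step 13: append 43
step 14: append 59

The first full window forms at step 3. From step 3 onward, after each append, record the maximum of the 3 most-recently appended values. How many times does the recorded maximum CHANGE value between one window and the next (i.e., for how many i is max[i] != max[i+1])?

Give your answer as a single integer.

step 1: append 67 -> window=[67] (not full yet)
step 2: append 60 -> window=[67, 60] (not full yet)
step 3: append 24 -> window=[67, 60, 24] -> max=67
step 4: append 5 -> window=[60, 24, 5] -> max=60
step 5: append 25 -> window=[24, 5, 25] -> max=25
step 6: append 53 -> window=[5, 25, 53] -> max=53
step 7: append 40 -> window=[25, 53, 40] -> max=53
step 8: append 13 -> window=[53, 40, 13] -> max=53
step 9: append 22 -> window=[40, 13, 22] -> max=40
step 10: append 65 -> window=[13, 22, 65] -> max=65
step 11: append 56 -> window=[22, 65, 56] -> max=65
step 12: append 52 -> window=[65, 56, 52] -> max=65
step 13: append 43 -> window=[56, 52, 43] -> max=56
step 14: append 59 -> window=[52, 43, 59] -> max=59
Recorded maximums: 67 60 25 53 53 53 40 65 65 65 56 59
Changes between consecutive maximums: 7

Answer: 7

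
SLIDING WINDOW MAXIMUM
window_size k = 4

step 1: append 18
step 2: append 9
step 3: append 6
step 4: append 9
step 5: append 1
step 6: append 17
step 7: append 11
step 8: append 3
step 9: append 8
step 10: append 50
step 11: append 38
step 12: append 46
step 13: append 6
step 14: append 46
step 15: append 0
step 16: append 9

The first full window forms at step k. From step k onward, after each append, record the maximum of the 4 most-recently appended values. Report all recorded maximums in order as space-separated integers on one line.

step 1: append 18 -> window=[18] (not full yet)
step 2: append 9 -> window=[18, 9] (not full yet)
step 3: append 6 -> window=[18, 9, 6] (not full yet)
step 4: append 9 -> window=[18, 9, 6, 9] -> max=18
step 5: append 1 -> window=[9, 6, 9, 1] -> max=9
step 6: append 17 -> window=[6, 9, 1, 17] -> max=17
step 7: append 11 -> window=[9, 1, 17, 11] -> max=17
step 8: append 3 -> window=[1, 17, 11, 3] -> max=17
step 9: append 8 -> window=[17, 11, 3, 8] -> max=17
step 10: append 50 -> window=[11, 3, 8, 50] -> max=50
step 11: append 38 -> window=[3, 8, 50, 38] -> max=50
step 12: append 46 -> window=[8, 50, 38, 46] -> max=50
step 13: append 6 -> window=[50, 38, 46, 6] -> max=50
step 14: append 46 -> window=[38, 46, 6, 46] -> max=46
step 15: append 0 -> window=[46, 6, 46, 0] -> max=46
step 16: append 9 -> window=[6, 46, 0, 9] -> max=46

Answer: 18 9 17 17 17 17 50 50 50 50 46 46 46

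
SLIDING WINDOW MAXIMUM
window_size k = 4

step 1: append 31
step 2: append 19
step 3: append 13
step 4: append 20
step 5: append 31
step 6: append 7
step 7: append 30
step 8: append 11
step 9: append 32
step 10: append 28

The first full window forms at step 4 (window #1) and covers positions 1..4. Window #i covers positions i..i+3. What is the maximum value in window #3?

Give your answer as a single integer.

Answer: 31

Derivation:
step 1: append 31 -> window=[31] (not full yet)
step 2: append 19 -> window=[31, 19] (not full yet)
step 3: append 13 -> window=[31, 19, 13] (not full yet)
step 4: append 20 -> window=[31, 19, 13, 20] -> max=31
step 5: append 31 -> window=[19, 13, 20, 31] -> max=31
step 6: append 7 -> window=[13, 20, 31, 7] -> max=31
Window #3 max = 31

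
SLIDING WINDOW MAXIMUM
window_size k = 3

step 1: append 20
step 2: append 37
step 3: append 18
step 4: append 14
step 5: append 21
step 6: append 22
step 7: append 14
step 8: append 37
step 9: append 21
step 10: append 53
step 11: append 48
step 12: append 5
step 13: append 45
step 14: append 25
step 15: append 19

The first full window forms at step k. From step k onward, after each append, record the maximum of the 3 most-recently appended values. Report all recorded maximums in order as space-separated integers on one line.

step 1: append 20 -> window=[20] (not full yet)
step 2: append 37 -> window=[20, 37] (not full yet)
step 3: append 18 -> window=[20, 37, 18] -> max=37
step 4: append 14 -> window=[37, 18, 14] -> max=37
step 5: append 21 -> window=[18, 14, 21] -> max=21
step 6: append 22 -> window=[14, 21, 22] -> max=22
step 7: append 14 -> window=[21, 22, 14] -> max=22
step 8: append 37 -> window=[22, 14, 37] -> max=37
step 9: append 21 -> window=[14, 37, 21] -> max=37
step 10: append 53 -> window=[37, 21, 53] -> max=53
step 11: append 48 -> window=[21, 53, 48] -> max=53
step 12: append 5 -> window=[53, 48, 5] -> max=53
step 13: append 45 -> window=[48, 5, 45] -> max=48
step 14: append 25 -> window=[5, 45, 25] -> max=45
step 15: append 19 -> window=[45, 25, 19] -> max=45

Answer: 37 37 21 22 22 37 37 53 53 53 48 45 45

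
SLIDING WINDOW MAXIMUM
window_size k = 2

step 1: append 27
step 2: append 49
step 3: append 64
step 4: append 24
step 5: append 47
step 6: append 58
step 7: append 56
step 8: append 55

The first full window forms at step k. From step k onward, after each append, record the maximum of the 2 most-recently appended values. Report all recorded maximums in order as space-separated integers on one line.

Answer: 49 64 64 47 58 58 56

Derivation:
step 1: append 27 -> window=[27] (not full yet)
step 2: append 49 -> window=[27, 49] -> max=49
step 3: append 64 -> window=[49, 64] -> max=64
step 4: append 24 -> window=[64, 24] -> max=64
step 5: append 47 -> window=[24, 47] -> max=47
step 6: append 58 -> window=[47, 58] -> max=58
step 7: append 56 -> window=[58, 56] -> max=58
step 8: append 55 -> window=[56, 55] -> max=56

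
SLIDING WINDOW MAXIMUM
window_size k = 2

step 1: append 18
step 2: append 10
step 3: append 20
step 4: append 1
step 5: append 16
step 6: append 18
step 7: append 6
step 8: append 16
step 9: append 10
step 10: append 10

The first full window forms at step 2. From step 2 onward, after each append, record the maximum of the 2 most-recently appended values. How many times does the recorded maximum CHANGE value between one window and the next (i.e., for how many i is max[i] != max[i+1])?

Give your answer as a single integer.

step 1: append 18 -> window=[18] (not full yet)
step 2: append 10 -> window=[18, 10] -> max=18
step 3: append 20 -> window=[10, 20] -> max=20
step 4: append 1 -> window=[20, 1] -> max=20
step 5: append 16 -> window=[1, 16] -> max=16
step 6: append 18 -> window=[16, 18] -> max=18
step 7: append 6 -> window=[18, 6] -> max=18
step 8: append 16 -> window=[6, 16] -> max=16
step 9: append 10 -> window=[16, 10] -> max=16
step 10: append 10 -> window=[10, 10] -> max=10
Recorded maximums: 18 20 20 16 18 18 16 16 10
Changes between consecutive maximums: 5

Answer: 5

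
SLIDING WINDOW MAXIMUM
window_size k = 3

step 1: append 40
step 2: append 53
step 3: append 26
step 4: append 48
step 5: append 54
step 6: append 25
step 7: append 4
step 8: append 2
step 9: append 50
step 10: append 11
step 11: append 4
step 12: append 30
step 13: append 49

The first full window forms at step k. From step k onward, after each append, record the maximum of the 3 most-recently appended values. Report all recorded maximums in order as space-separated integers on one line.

Answer: 53 53 54 54 54 25 50 50 50 30 49

Derivation:
step 1: append 40 -> window=[40] (not full yet)
step 2: append 53 -> window=[40, 53] (not full yet)
step 3: append 26 -> window=[40, 53, 26] -> max=53
step 4: append 48 -> window=[53, 26, 48] -> max=53
step 5: append 54 -> window=[26, 48, 54] -> max=54
step 6: append 25 -> window=[48, 54, 25] -> max=54
step 7: append 4 -> window=[54, 25, 4] -> max=54
step 8: append 2 -> window=[25, 4, 2] -> max=25
step 9: append 50 -> window=[4, 2, 50] -> max=50
step 10: append 11 -> window=[2, 50, 11] -> max=50
step 11: append 4 -> window=[50, 11, 4] -> max=50
step 12: append 30 -> window=[11, 4, 30] -> max=30
step 13: append 49 -> window=[4, 30, 49] -> max=49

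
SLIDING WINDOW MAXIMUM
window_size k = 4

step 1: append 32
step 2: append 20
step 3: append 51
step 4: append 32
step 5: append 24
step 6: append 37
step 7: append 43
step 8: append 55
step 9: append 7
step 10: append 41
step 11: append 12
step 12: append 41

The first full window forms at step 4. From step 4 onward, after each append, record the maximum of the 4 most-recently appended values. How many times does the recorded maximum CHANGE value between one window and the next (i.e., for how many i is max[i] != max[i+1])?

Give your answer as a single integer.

step 1: append 32 -> window=[32] (not full yet)
step 2: append 20 -> window=[32, 20] (not full yet)
step 3: append 51 -> window=[32, 20, 51] (not full yet)
step 4: append 32 -> window=[32, 20, 51, 32] -> max=51
step 5: append 24 -> window=[20, 51, 32, 24] -> max=51
step 6: append 37 -> window=[51, 32, 24, 37] -> max=51
step 7: append 43 -> window=[32, 24, 37, 43] -> max=43
step 8: append 55 -> window=[24, 37, 43, 55] -> max=55
step 9: append 7 -> window=[37, 43, 55, 7] -> max=55
step 10: append 41 -> window=[43, 55, 7, 41] -> max=55
step 11: append 12 -> window=[55, 7, 41, 12] -> max=55
step 12: append 41 -> window=[7, 41, 12, 41] -> max=41
Recorded maximums: 51 51 51 43 55 55 55 55 41
Changes between consecutive maximums: 3

Answer: 3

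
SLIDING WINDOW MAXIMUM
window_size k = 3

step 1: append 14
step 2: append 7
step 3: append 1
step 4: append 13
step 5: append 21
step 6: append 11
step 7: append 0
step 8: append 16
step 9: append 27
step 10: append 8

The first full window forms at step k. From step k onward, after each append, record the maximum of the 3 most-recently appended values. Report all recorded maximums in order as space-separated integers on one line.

step 1: append 14 -> window=[14] (not full yet)
step 2: append 7 -> window=[14, 7] (not full yet)
step 3: append 1 -> window=[14, 7, 1] -> max=14
step 4: append 13 -> window=[7, 1, 13] -> max=13
step 5: append 21 -> window=[1, 13, 21] -> max=21
step 6: append 11 -> window=[13, 21, 11] -> max=21
step 7: append 0 -> window=[21, 11, 0] -> max=21
step 8: append 16 -> window=[11, 0, 16] -> max=16
step 9: append 27 -> window=[0, 16, 27] -> max=27
step 10: append 8 -> window=[16, 27, 8] -> max=27

Answer: 14 13 21 21 21 16 27 27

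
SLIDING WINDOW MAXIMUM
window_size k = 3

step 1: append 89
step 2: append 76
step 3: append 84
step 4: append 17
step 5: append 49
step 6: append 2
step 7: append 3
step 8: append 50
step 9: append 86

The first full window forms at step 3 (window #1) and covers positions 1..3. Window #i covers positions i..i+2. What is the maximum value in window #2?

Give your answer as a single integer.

step 1: append 89 -> window=[89] (not full yet)
step 2: append 76 -> window=[89, 76] (not full yet)
step 3: append 84 -> window=[89, 76, 84] -> max=89
step 4: append 17 -> window=[76, 84, 17] -> max=84
Window #2 max = 84

Answer: 84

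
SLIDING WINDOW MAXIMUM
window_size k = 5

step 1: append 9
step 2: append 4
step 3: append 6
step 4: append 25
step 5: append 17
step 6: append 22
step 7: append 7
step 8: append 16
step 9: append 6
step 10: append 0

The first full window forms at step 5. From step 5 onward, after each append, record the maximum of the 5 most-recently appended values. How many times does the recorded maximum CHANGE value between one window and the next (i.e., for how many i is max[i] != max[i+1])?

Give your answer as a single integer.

step 1: append 9 -> window=[9] (not full yet)
step 2: append 4 -> window=[9, 4] (not full yet)
step 3: append 6 -> window=[9, 4, 6] (not full yet)
step 4: append 25 -> window=[9, 4, 6, 25] (not full yet)
step 5: append 17 -> window=[9, 4, 6, 25, 17] -> max=25
step 6: append 22 -> window=[4, 6, 25, 17, 22] -> max=25
step 7: append 7 -> window=[6, 25, 17, 22, 7] -> max=25
step 8: append 16 -> window=[25, 17, 22, 7, 16] -> max=25
step 9: append 6 -> window=[17, 22, 7, 16, 6] -> max=22
step 10: append 0 -> window=[22, 7, 16, 6, 0] -> max=22
Recorded maximums: 25 25 25 25 22 22
Changes between consecutive maximums: 1

Answer: 1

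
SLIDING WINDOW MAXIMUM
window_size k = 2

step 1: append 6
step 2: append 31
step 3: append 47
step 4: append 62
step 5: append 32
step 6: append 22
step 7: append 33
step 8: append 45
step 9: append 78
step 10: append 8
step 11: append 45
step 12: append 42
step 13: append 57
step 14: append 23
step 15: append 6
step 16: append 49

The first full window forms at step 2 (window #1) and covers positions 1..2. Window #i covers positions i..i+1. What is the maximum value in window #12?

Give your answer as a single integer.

step 1: append 6 -> window=[6] (not full yet)
step 2: append 31 -> window=[6, 31] -> max=31
step 3: append 47 -> window=[31, 47] -> max=47
step 4: append 62 -> window=[47, 62] -> max=62
step 5: append 32 -> window=[62, 32] -> max=62
step 6: append 22 -> window=[32, 22] -> max=32
step 7: append 33 -> window=[22, 33] -> max=33
step 8: append 45 -> window=[33, 45] -> max=45
step 9: append 78 -> window=[45, 78] -> max=78
step 10: append 8 -> window=[78, 8] -> max=78
step 11: append 45 -> window=[8, 45] -> max=45
step 12: append 42 -> window=[45, 42] -> max=45
step 13: append 57 -> window=[42, 57] -> max=57
Window #12 max = 57

Answer: 57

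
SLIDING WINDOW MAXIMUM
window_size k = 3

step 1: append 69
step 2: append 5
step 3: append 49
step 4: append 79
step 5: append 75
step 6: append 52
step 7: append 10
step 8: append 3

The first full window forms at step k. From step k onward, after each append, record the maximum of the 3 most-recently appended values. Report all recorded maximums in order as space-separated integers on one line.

step 1: append 69 -> window=[69] (not full yet)
step 2: append 5 -> window=[69, 5] (not full yet)
step 3: append 49 -> window=[69, 5, 49] -> max=69
step 4: append 79 -> window=[5, 49, 79] -> max=79
step 5: append 75 -> window=[49, 79, 75] -> max=79
step 6: append 52 -> window=[79, 75, 52] -> max=79
step 7: append 10 -> window=[75, 52, 10] -> max=75
step 8: append 3 -> window=[52, 10, 3] -> max=52

Answer: 69 79 79 79 75 52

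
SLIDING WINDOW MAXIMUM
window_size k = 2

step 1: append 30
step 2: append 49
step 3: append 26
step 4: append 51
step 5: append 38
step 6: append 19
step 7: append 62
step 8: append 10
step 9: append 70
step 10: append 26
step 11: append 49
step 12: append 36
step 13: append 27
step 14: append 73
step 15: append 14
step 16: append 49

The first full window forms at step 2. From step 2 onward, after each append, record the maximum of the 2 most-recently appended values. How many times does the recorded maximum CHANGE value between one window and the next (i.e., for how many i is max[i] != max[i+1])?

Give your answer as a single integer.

Answer: 8

Derivation:
step 1: append 30 -> window=[30] (not full yet)
step 2: append 49 -> window=[30, 49] -> max=49
step 3: append 26 -> window=[49, 26] -> max=49
step 4: append 51 -> window=[26, 51] -> max=51
step 5: append 38 -> window=[51, 38] -> max=51
step 6: append 19 -> window=[38, 19] -> max=38
step 7: append 62 -> window=[19, 62] -> max=62
step 8: append 10 -> window=[62, 10] -> max=62
step 9: append 70 -> window=[10, 70] -> max=70
step 10: append 26 -> window=[70, 26] -> max=70
step 11: append 49 -> window=[26, 49] -> max=49
step 12: append 36 -> window=[49, 36] -> max=49
step 13: append 27 -> window=[36, 27] -> max=36
step 14: append 73 -> window=[27, 73] -> max=73
step 15: append 14 -> window=[73, 14] -> max=73
step 16: append 49 -> window=[14, 49] -> max=49
Recorded maximums: 49 49 51 51 38 62 62 70 70 49 49 36 73 73 49
Changes between consecutive maximums: 8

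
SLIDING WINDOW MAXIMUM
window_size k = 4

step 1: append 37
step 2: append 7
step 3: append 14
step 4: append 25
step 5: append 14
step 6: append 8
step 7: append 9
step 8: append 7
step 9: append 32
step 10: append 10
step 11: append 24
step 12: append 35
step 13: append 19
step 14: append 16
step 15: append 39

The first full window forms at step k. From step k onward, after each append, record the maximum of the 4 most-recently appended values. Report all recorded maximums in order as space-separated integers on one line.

Answer: 37 25 25 25 14 32 32 32 35 35 35 39

Derivation:
step 1: append 37 -> window=[37] (not full yet)
step 2: append 7 -> window=[37, 7] (not full yet)
step 3: append 14 -> window=[37, 7, 14] (not full yet)
step 4: append 25 -> window=[37, 7, 14, 25] -> max=37
step 5: append 14 -> window=[7, 14, 25, 14] -> max=25
step 6: append 8 -> window=[14, 25, 14, 8] -> max=25
step 7: append 9 -> window=[25, 14, 8, 9] -> max=25
step 8: append 7 -> window=[14, 8, 9, 7] -> max=14
step 9: append 32 -> window=[8, 9, 7, 32] -> max=32
step 10: append 10 -> window=[9, 7, 32, 10] -> max=32
step 11: append 24 -> window=[7, 32, 10, 24] -> max=32
step 12: append 35 -> window=[32, 10, 24, 35] -> max=35
step 13: append 19 -> window=[10, 24, 35, 19] -> max=35
step 14: append 16 -> window=[24, 35, 19, 16] -> max=35
step 15: append 39 -> window=[35, 19, 16, 39] -> max=39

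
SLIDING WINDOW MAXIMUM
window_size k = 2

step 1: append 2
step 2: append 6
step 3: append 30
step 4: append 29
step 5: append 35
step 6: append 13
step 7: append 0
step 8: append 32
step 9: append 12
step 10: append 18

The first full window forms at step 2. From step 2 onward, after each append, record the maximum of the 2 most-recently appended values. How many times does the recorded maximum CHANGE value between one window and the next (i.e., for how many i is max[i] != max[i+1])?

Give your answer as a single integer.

Answer: 5

Derivation:
step 1: append 2 -> window=[2] (not full yet)
step 2: append 6 -> window=[2, 6] -> max=6
step 3: append 30 -> window=[6, 30] -> max=30
step 4: append 29 -> window=[30, 29] -> max=30
step 5: append 35 -> window=[29, 35] -> max=35
step 6: append 13 -> window=[35, 13] -> max=35
step 7: append 0 -> window=[13, 0] -> max=13
step 8: append 32 -> window=[0, 32] -> max=32
step 9: append 12 -> window=[32, 12] -> max=32
step 10: append 18 -> window=[12, 18] -> max=18
Recorded maximums: 6 30 30 35 35 13 32 32 18
Changes between consecutive maximums: 5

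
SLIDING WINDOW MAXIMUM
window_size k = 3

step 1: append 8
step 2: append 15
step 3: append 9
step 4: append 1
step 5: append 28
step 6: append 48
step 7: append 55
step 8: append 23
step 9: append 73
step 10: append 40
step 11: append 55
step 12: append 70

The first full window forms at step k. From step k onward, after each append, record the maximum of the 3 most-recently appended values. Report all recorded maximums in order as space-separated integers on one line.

step 1: append 8 -> window=[8] (not full yet)
step 2: append 15 -> window=[8, 15] (not full yet)
step 3: append 9 -> window=[8, 15, 9] -> max=15
step 4: append 1 -> window=[15, 9, 1] -> max=15
step 5: append 28 -> window=[9, 1, 28] -> max=28
step 6: append 48 -> window=[1, 28, 48] -> max=48
step 7: append 55 -> window=[28, 48, 55] -> max=55
step 8: append 23 -> window=[48, 55, 23] -> max=55
step 9: append 73 -> window=[55, 23, 73] -> max=73
step 10: append 40 -> window=[23, 73, 40] -> max=73
step 11: append 55 -> window=[73, 40, 55] -> max=73
step 12: append 70 -> window=[40, 55, 70] -> max=70

Answer: 15 15 28 48 55 55 73 73 73 70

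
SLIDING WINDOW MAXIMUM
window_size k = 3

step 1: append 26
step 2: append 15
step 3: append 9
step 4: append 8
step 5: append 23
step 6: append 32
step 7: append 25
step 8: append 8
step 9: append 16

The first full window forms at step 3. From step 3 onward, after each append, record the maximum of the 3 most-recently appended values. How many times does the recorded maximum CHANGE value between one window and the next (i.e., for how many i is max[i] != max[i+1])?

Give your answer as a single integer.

Answer: 4

Derivation:
step 1: append 26 -> window=[26] (not full yet)
step 2: append 15 -> window=[26, 15] (not full yet)
step 3: append 9 -> window=[26, 15, 9] -> max=26
step 4: append 8 -> window=[15, 9, 8] -> max=15
step 5: append 23 -> window=[9, 8, 23] -> max=23
step 6: append 32 -> window=[8, 23, 32] -> max=32
step 7: append 25 -> window=[23, 32, 25] -> max=32
step 8: append 8 -> window=[32, 25, 8] -> max=32
step 9: append 16 -> window=[25, 8, 16] -> max=25
Recorded maximums: 26 15 23 32 32 32 25
Changes between consecutive maximums: 4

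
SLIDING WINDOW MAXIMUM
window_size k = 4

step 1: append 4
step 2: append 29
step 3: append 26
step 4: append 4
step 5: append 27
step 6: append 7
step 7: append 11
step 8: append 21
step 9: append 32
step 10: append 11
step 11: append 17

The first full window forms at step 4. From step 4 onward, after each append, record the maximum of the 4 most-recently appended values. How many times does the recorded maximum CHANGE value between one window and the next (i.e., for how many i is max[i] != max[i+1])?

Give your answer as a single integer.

step 1: append 4 -> window=[4] (not full yet)
step 2: append 29 -> window=[4, 29] (not full yet)
step 3: append 26 -> window=[4, 29, 26] (not full yet)
step 4: append 4 -> window=[4, 29, 26, 4] -> max=29
step 5: append 27 -> window=[29, 26, 4, 27] -> max=29
step 6: append 7 -> window=[26, 4, 27, 7] -> max=27
step 7: append 11 -> window=[4, 27, 7, 11] -> max=27
step 8: append 21 -> window=[27, 7, 11, 21] -> max=27
step 9: append 32 -> window=[7, 11, 21, 32] -> max=32
step 10: append 11 -> window=[11, 21, 32, 11] -> max=32
step 11: append 17 -> window=[21, 32, 11, 17] -> max=32
Recorded maximums: 29 29 27 27 27 32 32 32
Changes between consecutive maximums: 2

Answer: 2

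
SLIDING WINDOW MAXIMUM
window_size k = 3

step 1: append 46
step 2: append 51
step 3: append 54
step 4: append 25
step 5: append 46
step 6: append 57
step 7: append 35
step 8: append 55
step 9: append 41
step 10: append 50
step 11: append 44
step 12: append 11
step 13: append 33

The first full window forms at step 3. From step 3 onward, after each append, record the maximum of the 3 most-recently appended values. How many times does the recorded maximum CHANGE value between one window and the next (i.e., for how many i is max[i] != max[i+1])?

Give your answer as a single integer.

step 1: append 46 -> window=[46] (not full yet)
step 2: append 51 -> window=[46, 51] (not full yet)
step 3: append 54 -> window=[46, 51, 54] -> max=54
step 4: append 25 -> window=[51, 54, 25] -> max=54
step 5: append 46 -> window=[54, 25, 46] -> max=54
step 6: append 57 -> window=[25, 46, 57] -> max=57
step 7: append 35 -> window=[46, 57, 35] -> max=57
step 8: append 55 -> window=[57, 35, 55] -> max=57
step 9: append 41 -> window=[35, 55, 41] -> max=55
step 10: append 50 -> window=[55, 41, 50] -> max=55
step 11: append 44 -> window=[41, 50, 44] -> max=50
step 12: append 11 -> window=[50, 44, 11] -> max=50
step 13: append 33 -> window=[44, 11, 33] -> max=44
Recorded maximums: 54 54 54 57 57 57 55 55 50 50 44
Changes between consecutive maximums: 4

Answer: 4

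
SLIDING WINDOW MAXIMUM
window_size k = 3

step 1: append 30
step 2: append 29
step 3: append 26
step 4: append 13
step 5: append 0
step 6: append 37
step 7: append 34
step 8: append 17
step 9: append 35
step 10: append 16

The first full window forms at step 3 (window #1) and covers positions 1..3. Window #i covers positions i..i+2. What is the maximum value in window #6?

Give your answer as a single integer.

step 1: append 30 -> window=[30] (not full yet)
step 2: append 29 -> window=[30, 29] (not full yet)
step 3: append 26 -> window=[30, 29, 26] -> max=30
step 4: append 13 -> window=[29, 26, 13] -> max=29
step 5: append 0 -> window=[26, 13, 0] -> max=26
step 6: append 37 -> window=[13, 0, 37] -> max=37
step 7: append 34 -> window=[0, 37, 34] -> max=37
step 8: append 17 -> window=[37, 34, 17] -> max=37
Window #6 max = 37

Answer: 37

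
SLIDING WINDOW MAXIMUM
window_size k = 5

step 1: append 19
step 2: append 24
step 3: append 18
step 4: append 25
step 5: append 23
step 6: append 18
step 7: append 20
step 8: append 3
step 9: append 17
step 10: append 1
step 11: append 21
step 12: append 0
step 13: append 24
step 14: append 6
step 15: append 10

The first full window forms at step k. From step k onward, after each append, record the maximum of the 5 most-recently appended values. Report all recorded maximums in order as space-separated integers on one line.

Answer: 25 25 25 25 23 20 21 21 24 24 24

Derivation:
step 1: append 19 -> window=[19] (not full yet)
step 2: append 24 -> window=[19, 24] (not full yet)
step 3: append 18 -> window=[19, 24, 18] (not full yet)
step 4: append 25 -> window=[19, 24, 18, 25] (not full yet)
step 5: append 23 -> window=[19, 24, 18, 25, 23] -> max=25
step 6: append 18 -> window=[24, 18, 25, 23, 18] -> max=25
step 7: append 20 -> window=[18, 25, 23, 18, 20] -> max=25
step 8: append 3 -> window=[25, 23, 18, 20, 3] -> max=25
step 9: append 17 -> window=[23, 18, 20, 3, 17] -> max=23
step 10: append 1 -> window=[18, 20, 3, 17, 1] -> max=20
step 11: append 21 -> window=[20, 3, 17, 1, 21] -> max=21
step 12: append 0 -> window=[3, 17, 1, 21, 0] -> max=21
step 13: append 24 -> window=[17, 1, 21, 0, 24] -> max=24
step 14: append 6 -> window=[1, 21, 0, 24, 6] -> max=24
step 15: append 10 -> window=[21, 0, 24, 6, 10] -> max=24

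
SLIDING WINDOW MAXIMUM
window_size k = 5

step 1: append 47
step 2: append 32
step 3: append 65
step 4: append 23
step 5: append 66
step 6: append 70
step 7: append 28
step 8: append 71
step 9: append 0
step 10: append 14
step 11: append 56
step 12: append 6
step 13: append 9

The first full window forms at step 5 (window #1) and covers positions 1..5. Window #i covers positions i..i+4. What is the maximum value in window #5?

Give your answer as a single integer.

Answer: 71

Derivation:
step 1: append 47 -> window=[47] (not full yet)
step 2: append 32 -> window=[47, 32] (not full yet)
step 3: append 65 -> window=[47, 32, 65] (not full yet)
step 4: append 23 -> window=[47, 32, 65, 23] (not full yet)
step 5: append 66 -> window=[47, 32, 65, 23, 66] -> max=66
step 6: append 70 -> window=[32, 65, 23, 66, 70] -> max=70
step 7: append 28 -> window=[65, 23, 66, 70, 28] -> max=70
step 8: append 71 -> window=[23, 66, 70, 28, 71] -> max=71
step 9: append 0 -> window=[66, 70, 28, 71, 0] -> max=71
Window #5 max = 71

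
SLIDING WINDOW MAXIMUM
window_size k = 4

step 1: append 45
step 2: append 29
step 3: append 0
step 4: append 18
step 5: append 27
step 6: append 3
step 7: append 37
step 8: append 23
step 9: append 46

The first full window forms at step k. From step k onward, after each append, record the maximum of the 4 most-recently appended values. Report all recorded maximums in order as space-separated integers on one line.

step 1: append 45 -> window=[45] (not full yet)
step 2: append 29 -> window=[45, 29] (not full yet)
step 3: append 0 -> window=[45, 29, 0] (not full yet)
step 4: append 18 -> window=[45, 29, 0, 18] -> max=45
step 5: append 27 -> window=[29, 0, 18, 27] -> max=29
step 6: append 3 -> window=[0, 18, 27, 3] -> max=27
step 7: append 37 -> window=[18, 27, 3, 37] -> max=37
step 8: append 23 -> window=[27, 3, 37, 23] -> max=37
step 9: append 46 -> window=[3, 37, 23, 46] -> max=46

Answer: 45 29 27 37 37 46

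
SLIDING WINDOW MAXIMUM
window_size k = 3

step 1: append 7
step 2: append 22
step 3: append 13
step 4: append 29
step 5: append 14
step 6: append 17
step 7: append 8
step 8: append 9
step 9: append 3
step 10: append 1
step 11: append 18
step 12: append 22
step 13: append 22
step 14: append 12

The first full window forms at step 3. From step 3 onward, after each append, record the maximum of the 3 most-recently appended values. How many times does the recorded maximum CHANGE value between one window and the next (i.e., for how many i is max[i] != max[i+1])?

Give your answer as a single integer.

step 1: append 7 -> window=[7] (not full yet)
step 2: append 22 -> window=[7, 22] (not full yet)
step 3: append 13 -> window=[7, 22, 13] -> max=22
step 4: append 29 -> window=[22, 13, 29] -> max=29
step 5: append 14 -> window=[13, 29, 14] -> max=29
step 6: append 17 -> window=[29, 14, 17] -> max=29
step 7: append 8 -> window=[14, 17, 8] -> max=17
step 8: append 9 -> window=[17, 8, 9] -> max=17
step 9: append 3 -> window=[8, 9, 3] -> max=9
step 10: append 1 -> window=[9, 3, 1] -> max=9
step 11: append 18 -> window=[3, 1, 18] -> max=18
step 12: append 22 -> window=[1, 18, 22] -> max=22
step 13: append 22 -> window=[18, 22, 22] -> max=22
step 14: append 12 -> window=[22, 22, 12] -> max=22
Recorded maximums: 22 29 29 29 17 17 9 9 18 22 22 22
Changes between consecutive maximums: 5

Answer: 5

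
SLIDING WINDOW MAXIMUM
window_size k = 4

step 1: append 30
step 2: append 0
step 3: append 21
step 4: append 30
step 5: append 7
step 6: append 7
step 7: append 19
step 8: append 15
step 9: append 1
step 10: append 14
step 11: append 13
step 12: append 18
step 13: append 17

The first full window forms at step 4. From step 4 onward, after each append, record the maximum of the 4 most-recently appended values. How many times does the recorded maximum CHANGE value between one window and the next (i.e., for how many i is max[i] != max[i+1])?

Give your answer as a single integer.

Answer: 3

Derivation:
step 1: append 30 -> window=[30] (not full yet)
step 2: append 0 -> window=[30, 0] (not full yet)
step 3: append 21 -> window=[30, 0, 21] (not full yet)
step 4: append 30 -> window=[30, 0, 21, 30] -> max=30
step 5: append 7 -> window=[0, 21, 30, 7] -> max=30
step 6: append 7 -> window=[21, 30, 7, 7] -> max=30
step 7: append 19 -> window=[30, 7, 7, 19] -> max=30
step 8: append 15 -> window=[7, 7, 19, 15] -> max=19
step 9: append 1 -> window=[7, 19, 15, 1] -> max=19
step 10: append 14 -> window=[19, 15, 1, 14] -> max=19
step 11: append 13 -> window=[15, 1, 14, 13] -> max=15
step 12: append 18 -> window=[1, 14, 13, 18] -> max=18
step 13: append 17 -> window=[14, 13, 18, 17] -> max=18
Recorded maximums: 30 30 30 30 19 19 19 15 18 18
Changes between consecutive maximums: 3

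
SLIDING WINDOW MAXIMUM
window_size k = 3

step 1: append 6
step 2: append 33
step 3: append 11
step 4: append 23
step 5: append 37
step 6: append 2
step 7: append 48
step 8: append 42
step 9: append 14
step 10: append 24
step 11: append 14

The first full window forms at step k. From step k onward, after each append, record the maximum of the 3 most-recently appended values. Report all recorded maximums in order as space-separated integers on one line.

Answer: 33 33 37 37 48 48 48 42 24

Derivation:
step 1: append 6 -> window=[6] (not full yet)
step 2: append 33 -> window=[6, 33] (not full yet)
step 3: append 11 -> window=[6, 33, 11] -> max=33
step 4: append 23 -> window=[33, 11, 23] -> max=33
step 5: append 37 -> window=[11, 23, 37] -> max=37
step 6: append 2 -> window=[23, 37, 2] -> max=37
step 7: append 48 -> window=[37, 2, 48] -> max=48
step 8: append 42 -> window=[2, 48, 42] -> max=48
step 9: append 14 -> window=[48, 42, 14] -> max=48
step 10: append 24 -> window=[42, 14, 24] -> max=42
step 11: append 14 -> window=[14, 24, 14] -> max=24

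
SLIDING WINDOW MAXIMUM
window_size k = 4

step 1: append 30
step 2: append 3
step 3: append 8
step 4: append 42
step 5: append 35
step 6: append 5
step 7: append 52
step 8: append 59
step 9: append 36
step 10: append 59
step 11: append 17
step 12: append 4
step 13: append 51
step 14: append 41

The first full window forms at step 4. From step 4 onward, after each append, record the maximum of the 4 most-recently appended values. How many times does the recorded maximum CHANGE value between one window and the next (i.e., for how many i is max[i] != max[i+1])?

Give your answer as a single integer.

Answer: 3

Derivation:
step 1: append 30 -> window=[30] (not full yet)
step 2: append 3 -> window=[30, 3] (not full yet)
step 3: append 8 -> window=[30, 3, 8] (not full yet)
step 4: append 42 -> window=[30, 3, 8, 42] -> max=42
step 5: append 35 -> window=[3, 8, 42, 35] -> max=42
step 6: append 5 -> window=[8, 42, 35, 5] -> max=42
step 7: append 52 -> window=[42, 35, 5, 52] -> max=52
step 8: append 59 -> window=[35, 5, 52, 59] -> max=59
step 9: append 36 -> window=[5, 52, 59, 36] -> max=59
step 10: append 59 -> window=[52, 59, 36, 59] -> max=59
step 11: append 17 -> window=[59, 36, 59, 17] -> max=59
step 12: append 4 -> window=[36, 59, 17, 4] -> max=59
step 13: append 51 -> window=[59, 17, 4, 51] -> max=59
step 14: append 41 -> window=[17, 4, 51, 41] -> max=51
Recorded maximums: 42 42 42 52 59 59 59 59 59 59 51
Changes between consecutive maximums: 3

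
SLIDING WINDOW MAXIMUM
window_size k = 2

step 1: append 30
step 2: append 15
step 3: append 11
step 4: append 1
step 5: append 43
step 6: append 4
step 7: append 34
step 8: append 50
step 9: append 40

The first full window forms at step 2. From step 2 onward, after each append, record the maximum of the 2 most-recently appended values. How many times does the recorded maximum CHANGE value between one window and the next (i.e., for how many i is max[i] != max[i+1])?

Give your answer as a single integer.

step 1: append 30 -> window=[30] (not full yet)
step 2: append 15 -> window=[30, 15] -> max=30
step 3: append 11 -> window=[15, 11] -> max=15
step 4: append 1 -> window=[11, 1] -> max=11
step 5: append 43 -> window=[1, 43] -> max=43
step 6: append 4 -> window=[43, 4] -> max=43
step 7: append 34 -> window=[4, 34] -> max=34
step 8: append 50 -> window=[34, 50] -> max=50
step 9: append 40 -> window=[50, 40] -> max=50
Recorded maximums: 30 15 11 43 43 34 50 50
Changes between consecutive maximums: 5

Answer: 5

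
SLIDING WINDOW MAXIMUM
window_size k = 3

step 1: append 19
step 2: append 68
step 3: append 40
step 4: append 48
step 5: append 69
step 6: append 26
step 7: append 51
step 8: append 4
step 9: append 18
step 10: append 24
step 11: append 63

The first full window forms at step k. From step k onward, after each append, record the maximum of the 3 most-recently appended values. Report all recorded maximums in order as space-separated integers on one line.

Answer: 68 68 69 69 69 51 51 24 63

Derivation:
step 1: append 19 -> window=[19] (not full yet)
step 2: append 68 -> window=[19, 68] (not full yet)
step 3: append 40 -> window=[19, 68, 40] -> max=68
step 4: append 48 -> window=[68, 40, 48] -> max=68
step 5: append 69 -> window=[40, 48, 69] -> max=69
step 6: append 26 -> window=[48, 69, 26] -> max=69
step 7: append 51 -> window=[69, 26, 51] -> max=69
step 8: append 4 -> window=[26, 51, 4] -> max=51
step 9: append 18 -> window=[51, 4, 18] -> max=51
step 10: append 24 -> window=[4, 18, 24] -> max=24
step 11: append 63 -> window=[18, 24, 63] -> max=63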